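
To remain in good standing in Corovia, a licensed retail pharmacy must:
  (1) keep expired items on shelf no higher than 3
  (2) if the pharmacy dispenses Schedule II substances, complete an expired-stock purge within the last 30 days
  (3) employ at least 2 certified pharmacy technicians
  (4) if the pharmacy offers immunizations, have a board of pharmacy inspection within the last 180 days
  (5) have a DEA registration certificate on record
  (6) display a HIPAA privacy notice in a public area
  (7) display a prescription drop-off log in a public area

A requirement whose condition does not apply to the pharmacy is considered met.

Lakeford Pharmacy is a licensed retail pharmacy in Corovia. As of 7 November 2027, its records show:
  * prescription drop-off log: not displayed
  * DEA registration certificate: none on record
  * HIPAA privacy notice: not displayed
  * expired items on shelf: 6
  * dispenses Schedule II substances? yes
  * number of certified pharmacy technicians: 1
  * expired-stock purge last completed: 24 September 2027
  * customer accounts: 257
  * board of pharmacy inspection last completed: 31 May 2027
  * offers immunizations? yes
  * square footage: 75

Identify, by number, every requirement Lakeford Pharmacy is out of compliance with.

1, 2, 3, 5, 6, 7

1. expired items on shelf 6 > 3 → not met
2. condition 'dispenses Schedule II substances' holds; expired-stock purge 44 days ago vs limit 30 → not met
3. certified pharmacy technicians 1 < 2 → not met
4. condition 'offers immunizations' holds; board of pharmacy inspection 160 days ago vs limit 180 → met
5. DEA registration certificate absent → not met
6. HIPAA privacy notice absent → not met
7. prescription drop-off log absent → not met
Not met: 1, 2, 3, 5, 6, 7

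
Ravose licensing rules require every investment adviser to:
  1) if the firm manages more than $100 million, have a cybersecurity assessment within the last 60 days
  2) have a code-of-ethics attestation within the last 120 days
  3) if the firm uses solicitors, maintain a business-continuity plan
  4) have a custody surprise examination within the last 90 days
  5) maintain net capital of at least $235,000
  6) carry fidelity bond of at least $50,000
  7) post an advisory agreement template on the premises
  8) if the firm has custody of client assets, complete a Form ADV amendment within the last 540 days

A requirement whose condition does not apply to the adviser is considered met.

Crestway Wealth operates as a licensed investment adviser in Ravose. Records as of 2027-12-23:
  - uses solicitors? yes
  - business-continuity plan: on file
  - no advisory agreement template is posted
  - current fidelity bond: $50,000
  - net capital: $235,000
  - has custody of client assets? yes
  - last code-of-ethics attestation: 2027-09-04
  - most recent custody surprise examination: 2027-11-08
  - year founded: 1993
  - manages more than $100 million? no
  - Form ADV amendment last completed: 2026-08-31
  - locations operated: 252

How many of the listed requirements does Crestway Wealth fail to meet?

1

1. condition 'manages more than $100 million' does not hold → requirement n/a → met
2. code-of-ethics attestation 110 days ago vs limit 120 → met
3. condition 'uses solicitors' holds; business-continuity plan present → met
4. custody surprise examination 45 days ago vs limit 90 → met
5. net capital $235,000 ≥ $235,000 → met
6. fidelity bond $50,000 ≥ $50,000 → met
7. advisory agreement template absent → not met
8. condition 'has custody of client assets' holds; Form ADV amendment 479 days ago vs limit 540 → met
Not met: 1 of 8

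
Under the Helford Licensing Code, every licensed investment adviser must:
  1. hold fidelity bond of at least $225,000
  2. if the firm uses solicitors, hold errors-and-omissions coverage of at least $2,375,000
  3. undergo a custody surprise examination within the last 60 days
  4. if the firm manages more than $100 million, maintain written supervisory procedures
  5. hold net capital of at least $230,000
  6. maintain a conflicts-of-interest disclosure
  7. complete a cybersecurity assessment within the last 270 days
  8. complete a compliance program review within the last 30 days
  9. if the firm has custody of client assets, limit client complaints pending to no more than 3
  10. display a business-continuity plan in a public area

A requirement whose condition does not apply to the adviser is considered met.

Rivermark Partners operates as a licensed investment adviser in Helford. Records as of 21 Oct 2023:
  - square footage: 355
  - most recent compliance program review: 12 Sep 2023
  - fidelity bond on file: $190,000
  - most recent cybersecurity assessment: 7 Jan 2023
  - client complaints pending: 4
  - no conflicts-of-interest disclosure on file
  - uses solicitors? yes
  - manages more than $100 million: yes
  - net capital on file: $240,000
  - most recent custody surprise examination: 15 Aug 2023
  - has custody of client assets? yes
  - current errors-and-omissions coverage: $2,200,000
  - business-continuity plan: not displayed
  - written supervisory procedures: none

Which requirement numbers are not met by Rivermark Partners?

1. fidelity bond $190,000 < $225,000 → not met
2. condition 'uses solicitors' holds; errors-and-omissions coverage $2,200,000 < $2,375,000 → not met
3. custody surprise examination 67 days ago vs limit 60 → not met
4. condition 'manages more than $100 million' holds; written supervisory procedures absent → not met
5. net capital $240,000 ≥ $230,000 → met
6. conflicts-of-interest disclosure absent → not met
7. cybersecurity assessment 287 days ago vs limit 270 → not met
8. compliance program review 39 days ago vs limit 30 → not met
9. condition 'has custody of client assets' holds; client complaints pending 4 > 3 → not met
10. business-continuity plan absent → not met
Not met: 1, 2, 3, 4, 6, 7, 8, 9, 10

1, 2, 3, 4, 6, 7, 8, 9, 10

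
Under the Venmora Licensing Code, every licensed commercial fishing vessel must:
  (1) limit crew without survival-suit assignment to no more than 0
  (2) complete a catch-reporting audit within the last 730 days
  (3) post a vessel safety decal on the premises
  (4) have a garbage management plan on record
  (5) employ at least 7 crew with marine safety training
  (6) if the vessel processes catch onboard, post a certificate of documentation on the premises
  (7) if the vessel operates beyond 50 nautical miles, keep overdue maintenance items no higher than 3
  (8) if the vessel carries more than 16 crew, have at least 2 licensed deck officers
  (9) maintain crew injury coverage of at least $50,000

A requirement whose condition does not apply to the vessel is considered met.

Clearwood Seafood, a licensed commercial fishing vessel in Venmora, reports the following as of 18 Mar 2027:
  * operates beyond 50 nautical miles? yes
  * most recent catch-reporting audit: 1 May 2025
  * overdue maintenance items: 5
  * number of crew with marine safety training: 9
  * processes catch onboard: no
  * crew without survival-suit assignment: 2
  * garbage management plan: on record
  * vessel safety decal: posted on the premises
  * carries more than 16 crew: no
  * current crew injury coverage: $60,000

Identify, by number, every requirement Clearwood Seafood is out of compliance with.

1, 7

1. crew without survival-suit assignment 2 > 0 → not met
2. catch-reporting audit 686 days ago vs limit 730 → met
3. vessel safety decal present → met
4. garbage management plan present → met
5. crew with marine safety training 9 ≥ 7 → met
6. condition 'processes catch onboard' does not hold → requirement n/a → met
7. condition 'operates beyond 50 nautical miles' holds; overdue maintenance items 5 > 3 → not met
8. condition 'carries more than 16 crew' does not hold → requirement n/a → met
9. crew injury coverage $60,000 ≥ $50,000 → met
Not met: 1, 7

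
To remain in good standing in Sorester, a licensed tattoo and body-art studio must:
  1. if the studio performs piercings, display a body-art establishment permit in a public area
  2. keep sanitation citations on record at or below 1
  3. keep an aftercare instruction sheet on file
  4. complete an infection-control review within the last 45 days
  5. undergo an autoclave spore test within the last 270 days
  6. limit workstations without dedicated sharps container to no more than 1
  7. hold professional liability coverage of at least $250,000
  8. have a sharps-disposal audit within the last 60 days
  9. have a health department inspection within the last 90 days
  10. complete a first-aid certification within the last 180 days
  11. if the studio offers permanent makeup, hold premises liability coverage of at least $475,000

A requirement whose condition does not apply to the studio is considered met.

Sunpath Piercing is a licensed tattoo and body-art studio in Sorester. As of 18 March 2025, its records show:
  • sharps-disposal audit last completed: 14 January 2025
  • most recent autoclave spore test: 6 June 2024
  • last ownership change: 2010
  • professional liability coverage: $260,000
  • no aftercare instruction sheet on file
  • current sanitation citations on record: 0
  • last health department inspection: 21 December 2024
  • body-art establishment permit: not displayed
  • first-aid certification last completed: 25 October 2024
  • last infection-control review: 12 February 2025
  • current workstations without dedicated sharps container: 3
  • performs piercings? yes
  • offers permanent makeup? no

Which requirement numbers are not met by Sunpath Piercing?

1, 3, 5, 6, 8

1. condition 'performs piercings' holds; body-art establishment permit absent → not met
2. sanitation citations on record 0 ≤ 1 → met
3. aftercare instruction sheet absent → not met
4. infection-control review 34 days ago vs limit 45 → met
5. autoclave spore test 285 days ago vs limit 270 → not met
6. workstations without dedicated sharps container 3 > 1 → not met
7. professional liability coverage $260,000 ≥ $250,000 → met
8. sharps-disposal audit 63 days ago vs limit 60 → not met
9. health department inspection 87 days ago vs limit 90 → met
10. first-aid certification 144 days ago vs limit 180 → met
11. condition 'offers permanent makeup' does not hold → requirement n/a → met
Not met: 1, 3, 5, 6, 8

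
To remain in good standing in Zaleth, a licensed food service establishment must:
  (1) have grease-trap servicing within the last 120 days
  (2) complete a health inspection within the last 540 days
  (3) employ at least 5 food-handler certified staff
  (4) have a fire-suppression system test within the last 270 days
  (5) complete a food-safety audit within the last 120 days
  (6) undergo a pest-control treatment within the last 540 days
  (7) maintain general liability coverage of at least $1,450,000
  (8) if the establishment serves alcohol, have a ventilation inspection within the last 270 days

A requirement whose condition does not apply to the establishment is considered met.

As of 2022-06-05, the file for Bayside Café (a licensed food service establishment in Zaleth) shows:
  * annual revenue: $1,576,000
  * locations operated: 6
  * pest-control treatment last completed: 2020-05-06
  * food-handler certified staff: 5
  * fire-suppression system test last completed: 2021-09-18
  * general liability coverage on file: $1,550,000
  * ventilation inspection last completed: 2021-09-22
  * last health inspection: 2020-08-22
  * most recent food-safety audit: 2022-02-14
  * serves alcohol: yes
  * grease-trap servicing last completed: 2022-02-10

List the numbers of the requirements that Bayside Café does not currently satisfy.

1. grease-trap servicing 115 days ago vs limit 120 → met
2. health inspection 652 days ago vs limit 540 → not met
3. food-handler certified staff 5 ≥ 5 → met
4. fire-suppression system test 260 days ago vs limit 270 → met
5. food-safety audit 111 days ago vs limit 120 → met
6. pest-control treatment 760 days ago vs limit 540 → not met
7. general liability coverage $1,550,000 ≥ $1,450,000 → met
8. condition 'serves alcohol' holds; ventilation inspection 256 days ago vs limit 270 → met
Not met: 2, 6

2, 6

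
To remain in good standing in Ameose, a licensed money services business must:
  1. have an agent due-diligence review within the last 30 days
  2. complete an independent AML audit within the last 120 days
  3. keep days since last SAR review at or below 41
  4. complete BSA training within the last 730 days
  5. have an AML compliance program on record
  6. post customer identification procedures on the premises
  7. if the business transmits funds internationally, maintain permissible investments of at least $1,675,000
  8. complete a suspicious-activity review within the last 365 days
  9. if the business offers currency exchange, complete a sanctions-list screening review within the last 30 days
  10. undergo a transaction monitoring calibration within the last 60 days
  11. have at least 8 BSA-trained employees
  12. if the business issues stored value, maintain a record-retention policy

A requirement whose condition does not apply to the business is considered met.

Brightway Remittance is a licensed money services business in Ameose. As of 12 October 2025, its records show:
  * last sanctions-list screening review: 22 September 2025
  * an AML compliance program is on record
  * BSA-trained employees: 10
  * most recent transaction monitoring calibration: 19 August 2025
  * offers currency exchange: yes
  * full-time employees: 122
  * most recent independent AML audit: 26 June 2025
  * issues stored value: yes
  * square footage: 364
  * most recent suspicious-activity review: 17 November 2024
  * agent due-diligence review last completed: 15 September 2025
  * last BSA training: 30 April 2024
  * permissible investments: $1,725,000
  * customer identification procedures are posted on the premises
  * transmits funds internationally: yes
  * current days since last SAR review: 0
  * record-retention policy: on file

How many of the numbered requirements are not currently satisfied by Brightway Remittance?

0

1. agent due-diligence review 27 days ago vs limit 30 → met
2. independent AML audit 108 days ago vs limit 120 → met
3. days since last SAR review 0 ≤ 41 → met
4. BSA training 530 days ago vs limit 730 → met
5. AML compliance program present → met
6. customer identification procedures present → met
7. condition 'transmits funds internationally' holds; permissible investments $1,725,000 ≥ $1,675,000 → met
8. suspicious-activity review 329 days ago vs limit 365 → met
9. condition 'offers currency exchange' holds; sanctions-list screening review 20 days ago vs limit 30 → met
10. transaction monitoring calibration 54 days ago vs limit 60 → met
11. BSA-trained employees 10 ≥ 8 → met
12. condition 'issues stored value' holds; record-retention policy present → met
Not met: 0 of 12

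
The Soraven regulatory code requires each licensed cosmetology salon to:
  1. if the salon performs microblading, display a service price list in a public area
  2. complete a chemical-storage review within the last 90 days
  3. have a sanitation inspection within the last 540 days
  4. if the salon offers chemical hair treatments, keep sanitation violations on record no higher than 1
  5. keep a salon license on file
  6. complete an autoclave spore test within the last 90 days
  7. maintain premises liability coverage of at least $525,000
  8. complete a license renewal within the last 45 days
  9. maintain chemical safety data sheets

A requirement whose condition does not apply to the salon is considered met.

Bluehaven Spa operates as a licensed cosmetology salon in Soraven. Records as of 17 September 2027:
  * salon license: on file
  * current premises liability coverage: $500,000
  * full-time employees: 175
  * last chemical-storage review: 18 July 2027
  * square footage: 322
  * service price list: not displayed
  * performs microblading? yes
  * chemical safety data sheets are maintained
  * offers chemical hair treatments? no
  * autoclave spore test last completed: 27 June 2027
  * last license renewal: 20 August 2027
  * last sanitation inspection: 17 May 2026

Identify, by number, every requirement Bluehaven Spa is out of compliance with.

1, 7

1. condition 'performs microblading' holds; service price list absent → not met
2. chemical-storage review 61 days ago vs limit 90 → met
3. sanitation inspection 488 days ago vs limit 540 → met
4. condition 'offers chemical hair treatments' does not hold → requirement n/a → met
5. salon license present → met
6. autoclave spore test 82 days ago vs limit 90 → met
7. premises liability coverage $500,000 < $525,000 → not met
8. license renewal 28 days ago vs limit 45 → met
9. chemical safety data sheets present → met
Not met: 1, 7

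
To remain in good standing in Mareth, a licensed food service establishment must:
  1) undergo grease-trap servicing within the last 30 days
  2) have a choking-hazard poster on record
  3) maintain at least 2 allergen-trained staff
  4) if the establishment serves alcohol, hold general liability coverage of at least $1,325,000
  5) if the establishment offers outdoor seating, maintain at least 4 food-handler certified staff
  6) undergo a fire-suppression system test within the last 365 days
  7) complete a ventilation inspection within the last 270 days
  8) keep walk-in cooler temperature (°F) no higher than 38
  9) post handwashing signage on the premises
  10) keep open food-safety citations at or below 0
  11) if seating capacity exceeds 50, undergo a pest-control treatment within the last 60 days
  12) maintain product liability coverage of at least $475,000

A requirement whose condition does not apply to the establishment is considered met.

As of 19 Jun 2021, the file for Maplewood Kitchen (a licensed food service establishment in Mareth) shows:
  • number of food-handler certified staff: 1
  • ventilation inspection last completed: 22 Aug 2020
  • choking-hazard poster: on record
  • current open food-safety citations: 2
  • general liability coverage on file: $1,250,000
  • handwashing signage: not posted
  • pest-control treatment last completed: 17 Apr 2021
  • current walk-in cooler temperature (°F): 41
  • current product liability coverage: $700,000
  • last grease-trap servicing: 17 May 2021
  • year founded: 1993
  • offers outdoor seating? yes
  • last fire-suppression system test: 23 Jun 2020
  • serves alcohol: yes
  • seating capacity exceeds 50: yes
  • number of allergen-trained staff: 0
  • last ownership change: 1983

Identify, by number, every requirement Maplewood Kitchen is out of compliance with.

1. grease-trap servicing 33 days ago vs limit 30 → not met
2. choking-hazard poster present → met
3. allergen-trained staff 0 < 2 → not met
4. condition 'serves alcohol' holds; general liability coverage $1,250,000 < $1,325,000 → not met
5. condition 'offers outdoor seating' holds; food-handler certified staff 1 < 4 → not met
6. fire-suppression system test 361 days ago vs limit 365 → met
7. ventilation inspection 301 days ago vs limit 270 → not met
8. walk-in cooler temperature (°F) 41 > 38 → not met
9. handwashing signage absent → not met
10. open food-safety citations 2 > 0 → not met
11. condition 'seating capacity exceeds 50' holds; pest-control treatment 63 days ago vs limit 60 → not met
12. product liability coverage $700,000 ≥ $475,000 → met
Not met: 1, 3, 4, 5, 7, 8, 9, 10, 11

1, 3, 4, 5, 7, 8, 9, 10, 11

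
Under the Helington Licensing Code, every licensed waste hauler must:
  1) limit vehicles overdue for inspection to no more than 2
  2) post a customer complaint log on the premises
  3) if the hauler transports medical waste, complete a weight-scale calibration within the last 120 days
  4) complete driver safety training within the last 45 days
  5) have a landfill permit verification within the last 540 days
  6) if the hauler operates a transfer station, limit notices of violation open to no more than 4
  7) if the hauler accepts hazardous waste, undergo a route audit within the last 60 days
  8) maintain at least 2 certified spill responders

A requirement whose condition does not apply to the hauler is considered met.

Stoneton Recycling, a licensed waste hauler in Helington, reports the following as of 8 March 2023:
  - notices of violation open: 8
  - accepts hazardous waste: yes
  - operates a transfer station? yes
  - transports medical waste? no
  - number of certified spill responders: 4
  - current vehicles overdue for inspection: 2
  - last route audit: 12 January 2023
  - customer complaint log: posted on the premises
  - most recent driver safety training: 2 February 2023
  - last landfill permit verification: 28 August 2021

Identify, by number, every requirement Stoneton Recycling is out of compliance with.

1. vehicles overdue for inspection 2 ≤ 2 → met
2. customer complaint log present → met
3. condition 'transports medical waste' does not hold → requirement n/a → met
4. driver safety training 34 days ago vs limit 45 → met
5. landfill permit verification 557 days ago vs limit 540 → not met
6. condition 'operates a transfer station' holds; notices of violation open 8 > 4 → not met
7. condition 'accepts hazardous waste' holds; route audit 55 days ago vs limit 60 → met
8. certified spill responders 4 ≥ 2 → met
Not met: 5, 6

5, 6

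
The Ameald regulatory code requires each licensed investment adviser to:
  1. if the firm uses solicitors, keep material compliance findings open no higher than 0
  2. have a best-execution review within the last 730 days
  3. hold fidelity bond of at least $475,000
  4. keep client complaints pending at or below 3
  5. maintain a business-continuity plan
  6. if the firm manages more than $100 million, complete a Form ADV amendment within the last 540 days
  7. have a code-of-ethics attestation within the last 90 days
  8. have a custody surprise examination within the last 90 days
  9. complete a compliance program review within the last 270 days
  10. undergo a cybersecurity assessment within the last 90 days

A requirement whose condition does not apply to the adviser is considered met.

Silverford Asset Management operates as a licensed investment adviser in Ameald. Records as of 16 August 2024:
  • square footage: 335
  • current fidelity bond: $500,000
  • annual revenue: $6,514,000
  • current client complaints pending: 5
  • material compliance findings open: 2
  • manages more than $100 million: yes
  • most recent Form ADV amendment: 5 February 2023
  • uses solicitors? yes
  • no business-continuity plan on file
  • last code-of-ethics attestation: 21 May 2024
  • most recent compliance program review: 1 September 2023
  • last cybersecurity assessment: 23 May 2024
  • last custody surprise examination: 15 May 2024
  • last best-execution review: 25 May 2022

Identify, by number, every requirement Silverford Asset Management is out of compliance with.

1. condition 'uses solicitors' holds; material compliance findings open 2 > 0 → not met
2. best-execution review 814 days ago vs limit 730 → not met
3. fidelity bond $500,000 ≥ $475,000 → met
4. client complaints pending 5 > 3 → not met
5. business-continuity plan absent → not met
6. condition 'manages more than $100 million' holds; Form ADV amendment 558 days ago vs limit 540 → not met
7. code-of-ethics attestation 87 days ago vs limit 90 → met
8. custody surprise examination 93 days ago vs limit 90 → not met
9. compliance program review 350 days ago vs limit 270 → not met
10. cybersecurity assessment 85 days ago vs limit 90 → met
Not met: 1, 2, 4, 5, 6, 8, 9

1, 2, 4, 5, 6, 8, 9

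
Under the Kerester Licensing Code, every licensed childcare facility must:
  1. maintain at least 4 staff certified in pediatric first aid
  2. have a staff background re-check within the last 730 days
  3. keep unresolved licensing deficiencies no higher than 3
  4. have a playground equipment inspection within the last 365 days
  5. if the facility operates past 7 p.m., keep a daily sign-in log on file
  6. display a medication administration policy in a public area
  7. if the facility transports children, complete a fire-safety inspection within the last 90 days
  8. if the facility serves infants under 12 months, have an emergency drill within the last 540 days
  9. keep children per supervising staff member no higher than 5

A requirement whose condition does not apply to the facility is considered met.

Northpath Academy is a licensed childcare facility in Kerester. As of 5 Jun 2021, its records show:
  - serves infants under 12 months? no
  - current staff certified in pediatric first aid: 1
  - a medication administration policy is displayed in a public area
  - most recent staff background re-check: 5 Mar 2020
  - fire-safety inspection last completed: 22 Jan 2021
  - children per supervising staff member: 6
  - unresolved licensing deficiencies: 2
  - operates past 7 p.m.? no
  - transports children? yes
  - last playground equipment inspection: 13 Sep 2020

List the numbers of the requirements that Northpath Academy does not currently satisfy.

1, 7, 9

1. staff certified in pediatric first aid 1 < 4 → not met
2. staff background re-check 457 days ago vs limit 730 → met
3. unresolved licensing deficiencies 2 ≤ 3 → met
4. playground equipment inspection 265 days ago vs limit 365 → met
5. condition 'operates past 7 p.m.' does not hold → requirement n/a → met
6. medication administration policy present → met
7. condition 'transports children' holds; fire-safety inspection 134 days ago vs limit 90 → not met
8. condition 'serves infants under 12 months' does not hold → requirement n/a → met
9. children per supervising staff member 6 > 5 → not met
Not met: 1, 7, 9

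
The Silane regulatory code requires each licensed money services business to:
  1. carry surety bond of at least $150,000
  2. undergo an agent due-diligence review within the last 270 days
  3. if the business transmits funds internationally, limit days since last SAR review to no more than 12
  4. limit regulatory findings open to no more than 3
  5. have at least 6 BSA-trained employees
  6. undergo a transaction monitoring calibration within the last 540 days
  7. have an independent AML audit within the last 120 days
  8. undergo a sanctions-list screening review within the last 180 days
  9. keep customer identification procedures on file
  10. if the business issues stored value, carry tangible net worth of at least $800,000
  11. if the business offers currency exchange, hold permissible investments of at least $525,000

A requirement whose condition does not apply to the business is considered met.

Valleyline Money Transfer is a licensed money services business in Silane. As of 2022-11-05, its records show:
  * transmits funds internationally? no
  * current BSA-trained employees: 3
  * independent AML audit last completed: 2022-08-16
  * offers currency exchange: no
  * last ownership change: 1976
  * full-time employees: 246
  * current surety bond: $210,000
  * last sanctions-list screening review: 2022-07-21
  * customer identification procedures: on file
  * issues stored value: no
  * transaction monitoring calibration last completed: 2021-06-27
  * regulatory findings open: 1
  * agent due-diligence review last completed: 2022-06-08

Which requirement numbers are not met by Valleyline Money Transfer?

1. surety bond $210,000 ≥ $150,000 → met
2. agent due-diligence review 150 days ago vs limit 270 → met
3. condition 'transmits funds internationally' does not hold → requirement n/a → met
4. regulatory findings open 1 ≤ 3 → met
5. BSA-trained employees 3 < 6 → not met
6. transaction monitoring calibration 496 days ago vs limit 540 → met
7. independent AML audit 81 days ago vs limit 120 → met
8. sanctions-list screening review 107 days ago vs limit 180 → met
9. customer identification procedures present → met
10. condition 'issues stored value' does not hold → requirement n/a → met
11. condition 'offers currency exchange' does not hold → requirement n/a → met
Not met: 5

5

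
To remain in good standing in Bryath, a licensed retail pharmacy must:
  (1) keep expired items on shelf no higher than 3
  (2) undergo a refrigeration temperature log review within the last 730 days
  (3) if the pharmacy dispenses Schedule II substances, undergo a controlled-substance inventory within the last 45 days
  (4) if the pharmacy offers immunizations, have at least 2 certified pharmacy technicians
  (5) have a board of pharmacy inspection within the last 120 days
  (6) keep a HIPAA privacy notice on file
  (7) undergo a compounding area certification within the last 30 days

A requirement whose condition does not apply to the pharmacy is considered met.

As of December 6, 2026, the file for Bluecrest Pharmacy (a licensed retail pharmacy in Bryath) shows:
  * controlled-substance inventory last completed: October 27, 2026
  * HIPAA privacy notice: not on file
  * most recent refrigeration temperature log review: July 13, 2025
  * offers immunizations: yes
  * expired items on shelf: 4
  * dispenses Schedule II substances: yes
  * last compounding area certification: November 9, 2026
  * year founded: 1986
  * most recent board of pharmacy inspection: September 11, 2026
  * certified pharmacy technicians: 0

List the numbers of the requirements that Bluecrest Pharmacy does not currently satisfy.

1. expired items on shelf 4 > 3 → not met
2. refrigeration temperature log review 511 days ago vs limit 730 → met
3. condition 'dispenses Schedule II substances' holds; controlled-substance inventory 40 days ago vs limit 45 → met
4. condition 'offers immunizations' holds; certified pharmacy technicians 0 < 2 → not met
5. board of pharmacy inspection 86 days ago vs limit 120 → met
6. HIPAA privacy notice absent → not met
7. compounding area certification 27 days ago vs limit 30 → met
Not met: 1, 4, 6

1, 4, 6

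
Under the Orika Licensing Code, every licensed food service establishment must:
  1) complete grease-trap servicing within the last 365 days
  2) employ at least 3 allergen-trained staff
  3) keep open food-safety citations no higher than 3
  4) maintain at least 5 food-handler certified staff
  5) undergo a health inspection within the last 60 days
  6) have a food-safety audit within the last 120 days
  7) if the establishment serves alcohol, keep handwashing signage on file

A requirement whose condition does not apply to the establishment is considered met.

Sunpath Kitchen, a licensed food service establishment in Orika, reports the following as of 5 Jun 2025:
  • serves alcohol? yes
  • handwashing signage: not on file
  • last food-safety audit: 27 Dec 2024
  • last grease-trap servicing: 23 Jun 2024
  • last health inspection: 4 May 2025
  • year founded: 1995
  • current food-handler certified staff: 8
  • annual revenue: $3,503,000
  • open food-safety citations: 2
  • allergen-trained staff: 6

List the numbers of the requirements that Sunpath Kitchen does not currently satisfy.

6, 7

1. grease-trap servicing 347 days ago vs limit 365 → met
2. allergen-trained staff 6 ≥ 3 → met
3. open food-safety citations 2 ≤ 3 → met
4. food-handler certified staff 8 ≥ 5 → met
5. health inspection 32 days ago vs limit 60 → met
6. food-safety audit 160 days ago vs limit 120 → not met
7. condition 'serves alcohol' holds; handwashing signage absent → not met
Not met: 6, 7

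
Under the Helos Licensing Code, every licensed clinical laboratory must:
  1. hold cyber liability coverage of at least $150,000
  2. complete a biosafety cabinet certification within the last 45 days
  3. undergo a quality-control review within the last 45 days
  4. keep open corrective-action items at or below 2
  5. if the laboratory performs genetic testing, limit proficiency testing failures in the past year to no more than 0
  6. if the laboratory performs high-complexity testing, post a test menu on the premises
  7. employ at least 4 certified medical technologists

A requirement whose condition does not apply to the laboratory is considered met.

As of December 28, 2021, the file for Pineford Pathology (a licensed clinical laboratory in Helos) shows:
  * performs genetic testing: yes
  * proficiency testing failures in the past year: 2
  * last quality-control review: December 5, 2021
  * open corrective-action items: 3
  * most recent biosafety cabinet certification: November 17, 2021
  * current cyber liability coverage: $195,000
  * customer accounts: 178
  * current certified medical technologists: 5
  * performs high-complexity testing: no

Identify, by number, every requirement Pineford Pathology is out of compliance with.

4, 5

1. cyber liability coverage $195,000 ≥ $150,000 → met
2. biosafety cabinet certification 41 days ago vs limit 45 → met
3. quality-control review 23 days ago vs limit 45 → met
4. open corrective-action items 3 > 2 → not met
5. condition 'performs genetic testing' holds; proficiency testing failures in the past year 2 > 0 → not met
6. condition 'performs high-complexity testing' does not hold → requirement n/a → met
7. certified medical technologists 5 ≥ 4 → met
Not met: 4, 5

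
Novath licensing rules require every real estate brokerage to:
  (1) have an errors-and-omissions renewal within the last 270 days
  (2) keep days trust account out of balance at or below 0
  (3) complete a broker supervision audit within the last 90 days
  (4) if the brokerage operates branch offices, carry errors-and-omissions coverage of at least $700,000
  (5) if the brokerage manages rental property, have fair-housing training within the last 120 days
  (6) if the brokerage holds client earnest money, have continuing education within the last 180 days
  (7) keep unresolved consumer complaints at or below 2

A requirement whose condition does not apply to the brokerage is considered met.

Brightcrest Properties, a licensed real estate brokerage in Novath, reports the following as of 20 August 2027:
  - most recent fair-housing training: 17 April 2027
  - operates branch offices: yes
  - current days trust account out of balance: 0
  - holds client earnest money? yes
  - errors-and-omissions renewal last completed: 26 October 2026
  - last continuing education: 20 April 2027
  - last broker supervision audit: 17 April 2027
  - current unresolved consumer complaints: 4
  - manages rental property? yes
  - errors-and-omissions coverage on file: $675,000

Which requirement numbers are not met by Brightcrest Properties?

1, 3, 4, 5, 7

1. errors-and-omissions renewal 298 days ago vs limit 270 → not met
2. days trust account out of balance 0 ≤ 0 → met
3. broker supervision audit 125 days ago vs limit 90 → not met
4. condition 'operates branch offices' holds; errors-and-omissions coverage $675,000 < $700,000 → not met
5. condition 'manages rental property' holds; fair-housing training 125 days ago vs limit 120 → not met
6. condition 'holds client earnest money' holds; continuing education 122 days ago vs limit 180 → met
7. unresolved consumer complaints 4 > 2 → not met
Not met: 1, 3, 4, 5, 7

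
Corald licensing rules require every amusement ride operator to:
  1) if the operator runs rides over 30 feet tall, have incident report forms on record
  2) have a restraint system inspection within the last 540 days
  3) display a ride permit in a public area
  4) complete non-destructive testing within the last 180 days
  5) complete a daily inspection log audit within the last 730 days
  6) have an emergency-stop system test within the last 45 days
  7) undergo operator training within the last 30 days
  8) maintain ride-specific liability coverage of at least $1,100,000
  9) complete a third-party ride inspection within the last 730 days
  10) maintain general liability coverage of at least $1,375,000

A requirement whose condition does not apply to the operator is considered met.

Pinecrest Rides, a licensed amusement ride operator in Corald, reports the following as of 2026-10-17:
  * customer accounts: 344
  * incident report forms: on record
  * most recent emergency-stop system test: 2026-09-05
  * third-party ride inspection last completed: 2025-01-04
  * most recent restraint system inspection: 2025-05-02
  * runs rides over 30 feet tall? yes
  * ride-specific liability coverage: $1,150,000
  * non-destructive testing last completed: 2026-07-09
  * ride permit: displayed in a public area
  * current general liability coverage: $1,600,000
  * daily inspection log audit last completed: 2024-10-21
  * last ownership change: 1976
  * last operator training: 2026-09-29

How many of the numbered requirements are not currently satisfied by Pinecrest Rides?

1. condition 'runs rides over 30 feet tall' holds; incident report forms present → met
2. restraint system inspection 533 days ago vs limit 540 → met
3. ride permit present → met
4. non-destructive testing 100 days ago vs limit 180 → met
5. daily inspection log audit 726 days ago vs limit 730 → met
6. emergency-stop system test 42 days ago vs limit 45 → met
7. operator training 18 days ago vs limit 30 → met
8. ride-specific liability coverage $1,150,000 ≥ $1,100,000 → met
9. third-party ride inspection 651 days ago vs limit 730 → met
10. general liability coverage $1,600,000 ≥ $1,375,000 → met
Not met: 0 of 10

0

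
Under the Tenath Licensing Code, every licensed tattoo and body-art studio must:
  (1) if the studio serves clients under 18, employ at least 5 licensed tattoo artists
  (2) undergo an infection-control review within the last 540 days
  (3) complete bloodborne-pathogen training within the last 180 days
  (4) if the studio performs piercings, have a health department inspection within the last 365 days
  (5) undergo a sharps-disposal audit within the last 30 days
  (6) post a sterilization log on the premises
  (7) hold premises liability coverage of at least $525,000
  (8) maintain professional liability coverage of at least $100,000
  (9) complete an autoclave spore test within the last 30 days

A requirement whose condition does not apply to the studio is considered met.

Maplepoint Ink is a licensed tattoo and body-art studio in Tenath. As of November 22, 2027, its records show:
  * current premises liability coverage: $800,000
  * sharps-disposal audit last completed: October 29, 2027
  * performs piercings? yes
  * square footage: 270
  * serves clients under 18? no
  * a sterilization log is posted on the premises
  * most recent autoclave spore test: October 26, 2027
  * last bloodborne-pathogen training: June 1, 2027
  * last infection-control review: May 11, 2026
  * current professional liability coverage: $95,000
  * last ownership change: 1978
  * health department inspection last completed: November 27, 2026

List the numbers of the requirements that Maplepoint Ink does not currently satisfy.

1. condition 'serves clients under 18' does not hold → requirement n/a → met
2. infection-control review 560 days ago vs limit 540 → not met
3. bloodborne-pathogen training 174 days ago vs limit 180 → met
4. condition 'performs piercings' holds; health department inspection 360 days ago vs limit 365 → met
5. sharps-disposal audit 24 days ago vs limit 30 → met
6. sterilization log present → met
7. premises liability coverage $800,000 ≥ $525,000 → met
8. professional liability coverage $95,000 < $100,000 → not met
9. autoclave spore test 27 days ago vs limit 30 → met
Not met: 2, 8

2, 8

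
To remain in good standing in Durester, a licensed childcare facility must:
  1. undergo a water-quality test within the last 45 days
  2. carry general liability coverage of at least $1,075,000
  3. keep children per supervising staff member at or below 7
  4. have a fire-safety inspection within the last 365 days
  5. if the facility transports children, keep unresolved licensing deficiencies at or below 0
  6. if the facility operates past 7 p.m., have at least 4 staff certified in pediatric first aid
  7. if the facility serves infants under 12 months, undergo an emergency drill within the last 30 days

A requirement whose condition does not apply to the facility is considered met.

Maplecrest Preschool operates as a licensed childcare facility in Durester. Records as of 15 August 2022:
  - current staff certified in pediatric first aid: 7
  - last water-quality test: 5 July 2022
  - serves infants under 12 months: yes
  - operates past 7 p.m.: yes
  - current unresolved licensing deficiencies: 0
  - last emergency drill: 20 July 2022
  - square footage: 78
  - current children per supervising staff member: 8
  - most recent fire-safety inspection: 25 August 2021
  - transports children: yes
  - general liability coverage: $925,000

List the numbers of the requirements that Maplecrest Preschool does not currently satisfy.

1. water-quality test 41 days ago vs limit 45 → met
2. general liability coverage $925,000 < $1,075,000 → not met
3. children per supervising staff member 8 > 7 → not met
4. fire-safety inspection 355 days ago vs limit 365 → met
5. condition 'transports children' holds; unresolved licensing deficiencies 0 ≤ 0 → met
6. condition 'operates past 7 p.m.' holds; staff certified in pediatric first aid 7 ≥ 4 → met
7. condition 'serves infants under 12 months' holds; emergency drill 26 days ago vs limit 30 → met
Not met: 2, 3

2, 3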